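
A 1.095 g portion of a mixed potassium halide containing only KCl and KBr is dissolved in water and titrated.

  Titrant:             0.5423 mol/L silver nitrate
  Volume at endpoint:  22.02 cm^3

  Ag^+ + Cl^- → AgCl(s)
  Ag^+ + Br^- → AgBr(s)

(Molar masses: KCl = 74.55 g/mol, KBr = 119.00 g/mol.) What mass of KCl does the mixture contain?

0.5468 g

n(AgNO3) = 0.02202 × 0.5423 = 0.01194 mol
Let x = n(KCl), y = n(KBr).
Titrant: 1x + 1y = 0.01194;  mass: 74.55x + 119.00y = 1.095
Solving, x = 7.335 × 10^-3 mol, y = 4.607 × 10^-3 mol
mass of KCl = 7.335 × 10^-3 × 74.55 = 0.5468 g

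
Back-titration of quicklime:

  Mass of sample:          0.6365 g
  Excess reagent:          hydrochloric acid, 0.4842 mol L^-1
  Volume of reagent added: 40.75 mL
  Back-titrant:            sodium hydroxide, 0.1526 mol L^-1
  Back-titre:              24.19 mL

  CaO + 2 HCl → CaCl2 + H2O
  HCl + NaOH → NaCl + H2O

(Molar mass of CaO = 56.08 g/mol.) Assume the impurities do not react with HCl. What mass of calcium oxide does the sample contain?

0.4498 g

n(HCl) added = 0.04075 × 0.4842 = 0.01973 mol
n(NaOH) used in back-titration = 0.02419 × 0.1526 = 3.691 × 10^-3 mol
n(HCl) left over = 3.691 × 10^-3 mol (1:1 ratio)
n(HCl) consumed by analyte = 0.01973 − 3.691 × 10^-3 = 0.01604 mol
From the 1:2 ratio, n(CaO) = 1/2 × 0.01604 = 8.020 × 10^-3 mol
mass of CaO = 8.020 × 10^-3 × 56.08 = 0.4498 g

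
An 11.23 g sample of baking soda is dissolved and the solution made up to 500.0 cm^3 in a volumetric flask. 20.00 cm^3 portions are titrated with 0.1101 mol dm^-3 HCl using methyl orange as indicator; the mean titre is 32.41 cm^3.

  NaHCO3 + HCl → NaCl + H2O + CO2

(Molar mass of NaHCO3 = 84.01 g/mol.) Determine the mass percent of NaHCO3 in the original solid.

n(HCl) per titration = 0.03241 × 0.1101 = 3.568 × 10^-3 mol
n(NaHCO3) in each aliquot = 3.568 × 10^-3 mol (1:1 ratio)
n(NaHCO3) in the whole flask = 3.568 × 10^-3 × 500.0/20.00 = 0.08921 mol
mass of NaHCO3 = 0.08921 × 84.01 = 7.494 g
% NaHCO3 = 7.494 / 11.23 × 100 = 66.74 %

66.74 %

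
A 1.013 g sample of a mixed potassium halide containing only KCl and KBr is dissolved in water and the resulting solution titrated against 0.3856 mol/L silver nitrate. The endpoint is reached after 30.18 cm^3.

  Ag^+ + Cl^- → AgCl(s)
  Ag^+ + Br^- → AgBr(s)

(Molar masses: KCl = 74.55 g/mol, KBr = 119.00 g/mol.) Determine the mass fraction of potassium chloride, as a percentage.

61.57 %

n(AgNO3) = 0.03018 × 0.3856 = 0.01164 mol
Let x = n(KCl), y = n(KBr).
Titrant: 1x + 1y = 0.01164;  mass: 74.55x + 119.00y = 1.013
Solving, x = 8.366 × 10^-3 mol, y = 3.272 × 10^-3 mol
mass of KCl = 8.366 × 10^-3 × 74.55 = 0.6237 g
% KCl = 0.6237 / 1.013 × 100 = 61.57 %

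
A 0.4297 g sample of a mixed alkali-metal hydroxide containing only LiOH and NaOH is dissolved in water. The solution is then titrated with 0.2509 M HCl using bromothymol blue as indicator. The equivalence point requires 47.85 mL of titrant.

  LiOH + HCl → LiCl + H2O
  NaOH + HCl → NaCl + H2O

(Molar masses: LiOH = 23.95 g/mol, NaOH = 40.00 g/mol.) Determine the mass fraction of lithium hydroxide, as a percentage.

17.54 %

n(HCl) = 0.04785 × 0.2509 = 0.01201 mol
Let x = n(LiOH), y = n(NaOH).
Titrant: 1x + 1y = 0.01201;  mass: 23.95x + 40.00y = 0.4297
Solving, x = 3.148 × 10^-3 mol, y = 8.858 × 10^-3 mol
mass of LiOH = 3.148 × 10^-3 × 23.95 = 0.07539 g
% LiOH = 0.07539 / 0.4297 × 100 = 17.54 %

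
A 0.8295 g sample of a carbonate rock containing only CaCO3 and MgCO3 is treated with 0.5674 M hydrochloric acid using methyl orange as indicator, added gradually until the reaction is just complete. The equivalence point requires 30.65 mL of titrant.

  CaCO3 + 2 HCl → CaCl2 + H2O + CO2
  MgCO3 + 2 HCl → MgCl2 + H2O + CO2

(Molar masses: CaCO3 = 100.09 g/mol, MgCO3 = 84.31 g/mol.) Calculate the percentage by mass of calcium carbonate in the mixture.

n(HCl) = 0.03065 × 0.5674 = 0.01739 mol
Let x = n(CaCO3), y = n(MgCO3).
Titrant: 2x + 2y = 0.01739;  mass: 100.09x + 84.31y = 0.8295
Solving, x = 6.108 × 10^-3 mol, y = 2.587 × 10^-3 mol
mass of CaCO3 = 6.108 × 10^-3 × 100.09 = 0.6114 g
% CaCO3 = 0.6114 / 0.8295 × 100 = 73.71 %

73.71 %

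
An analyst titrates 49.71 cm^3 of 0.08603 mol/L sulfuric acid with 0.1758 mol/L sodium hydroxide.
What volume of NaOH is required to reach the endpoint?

H2SO4 + 2 NaOH → Na2SO4 + 2 H2O
n(H2SO4) = 0.04971 L × 0.08603 mol/L = 4.277 × 10^-3 mol
From the 2:1 stoichiometry, n(NaOH) = 2/1 × 4.277 × 10^-3 = 8.553 × 10^-3 mol
V(NaOH) = 8.553 × 10^-3 mol / 0.1758 mol/L = 0.04865 L = 48.65 mL

48.65 mL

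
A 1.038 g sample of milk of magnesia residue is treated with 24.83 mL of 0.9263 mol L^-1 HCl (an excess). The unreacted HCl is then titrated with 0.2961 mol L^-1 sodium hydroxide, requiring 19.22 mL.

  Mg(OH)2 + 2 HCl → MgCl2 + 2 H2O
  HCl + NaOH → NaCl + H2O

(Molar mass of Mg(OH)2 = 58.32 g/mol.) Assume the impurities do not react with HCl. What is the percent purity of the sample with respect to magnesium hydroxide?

48.63 %

n(HCl) added = 0.02483 × 0.9263 = 0.02300 mol
n(NaOH) used in back-titration = 0.01922 × 0.2961 = 5.691 × 10^-3 mol
n(HCl) left over = 5.691 × 10^-3 mol (1:1 ratio)
n(HCl) consumed by analyte = 0.02300 − 5.691 × 10^-3 = 0.01731 mol
From the 1:2 ratio, n(Mg(OH)2) = 1/2 × 0.01731 = 8.654 × 10^-3 mol
mass of Mg(OH)2 = 8.654 × 10^-3 × 58.32 = 0.5047 g
% Mg(OH)2 = 0.5047 / 1.038 × 100 = 48.63 %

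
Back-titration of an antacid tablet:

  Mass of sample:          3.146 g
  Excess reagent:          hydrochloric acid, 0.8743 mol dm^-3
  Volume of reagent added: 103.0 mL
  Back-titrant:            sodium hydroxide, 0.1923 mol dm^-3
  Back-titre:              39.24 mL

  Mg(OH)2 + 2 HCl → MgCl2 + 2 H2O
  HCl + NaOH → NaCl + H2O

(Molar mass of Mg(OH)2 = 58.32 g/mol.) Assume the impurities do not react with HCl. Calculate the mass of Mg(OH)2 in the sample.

2.406 g

n(HCl) added = 0.1030 × 0.8743 = 0.09005 mol
n(NaOH) used in back-titration = 0.03924 × 0.1923 = 7.546 × 10^-3 mol
n(HCl) left over = 7.546 × 10^-3 mol (1:1 ratio)
n(HCl) consumed by analyte = 0.09005 − 7.546 × 10^-3 = 0.08251 mol
From the 1:2 ratio, n(Mg(OH)2) = 1/2 × 0.08251 = 0.04125 mol
mass of Mg(OH)2 = 0.04125 × 58.32 = 2.406 g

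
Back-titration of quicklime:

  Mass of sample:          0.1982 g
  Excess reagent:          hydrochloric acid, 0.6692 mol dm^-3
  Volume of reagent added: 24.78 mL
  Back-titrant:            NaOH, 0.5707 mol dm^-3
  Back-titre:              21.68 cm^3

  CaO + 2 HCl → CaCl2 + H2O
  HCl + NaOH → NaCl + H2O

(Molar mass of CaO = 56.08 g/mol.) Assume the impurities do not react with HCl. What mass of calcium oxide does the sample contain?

n(HCl) added = 0.02478 × 0.6692 = 0.01658 mol
n(NaOH) used in back-titration = 0.02168 × 0.5707 = 0.01237 mol
n(HCl) left over = 0.01237 mol (1:1 ratio)
n(HCl) consumed by analyte = 0.01658 − 0.01237 = 4.210 × 10^-3 mol
From the 1:2 ratio, n(CaO) = 1/2 × 4.210 × 10^-3 = 2.105 × 10^-3 mol
mass of CaO = 2.105 × 10^-3 × 56.08 = 0.1180 g

0.1180 g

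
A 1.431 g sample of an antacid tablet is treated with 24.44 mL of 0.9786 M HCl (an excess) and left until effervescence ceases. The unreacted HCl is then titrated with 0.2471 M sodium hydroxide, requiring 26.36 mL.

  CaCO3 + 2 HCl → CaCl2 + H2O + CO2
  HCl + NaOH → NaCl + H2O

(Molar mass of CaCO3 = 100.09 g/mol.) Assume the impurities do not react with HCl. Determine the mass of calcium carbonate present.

0.8710 g

n(HCl) added = 0.02444 × 0.9786 = 0.02392 mol
n(NaOH) used in back-titration = 0.02636 × 0.2471 = 6.514 × 10^-3 mol
n(HCl) left over = 6.514 × 10^-3 mol (1:1 ratio)
n(HCl) consumed by analyte = 0.02392 − 6.514 × 10^-3 = 0.01740 mol
From the 1:2 ratio, n(CaCO3) = 1/2 × 0.01740 = 8.702 × 10^-3 mol
mass of CaCO3 = 8.702 × 10^-3 × 100.09 = 0.8710 g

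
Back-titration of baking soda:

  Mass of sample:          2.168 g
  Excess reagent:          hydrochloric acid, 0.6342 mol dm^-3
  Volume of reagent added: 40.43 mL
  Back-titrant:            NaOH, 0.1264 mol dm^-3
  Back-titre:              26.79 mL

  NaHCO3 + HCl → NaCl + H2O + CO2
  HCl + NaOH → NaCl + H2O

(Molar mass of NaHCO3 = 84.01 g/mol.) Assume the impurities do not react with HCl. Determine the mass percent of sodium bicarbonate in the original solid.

86.24 %

n(HCl) added = 0.04043 × 0.6342 = 0.02564 mol
n(NaOH) used in back-titration = 0.02679 × 0.1264 = 3.386 × 10^-3 mol
n(HCl) left over = 3.386 × 10^-3 mol (1:1 ratio)
n(HCl) consumed by analyte = 0.02564 − 3.386 × 10^-3 = 0.02225 mol
n(NaHCO3) = 0.02225 mol (1:1 ratio)
mass of NaHCO3 = 0.02225 × 84.01 = 1.870 g
% NaHCO3 = 1.870 / 2.168 × 100 = 86.24 %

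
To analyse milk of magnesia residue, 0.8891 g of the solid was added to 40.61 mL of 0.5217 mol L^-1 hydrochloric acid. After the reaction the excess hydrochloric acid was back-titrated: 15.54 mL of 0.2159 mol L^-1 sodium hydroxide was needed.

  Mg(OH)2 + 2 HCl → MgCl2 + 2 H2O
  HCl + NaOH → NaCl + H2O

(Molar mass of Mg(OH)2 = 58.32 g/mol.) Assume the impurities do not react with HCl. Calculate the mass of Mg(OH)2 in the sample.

0.5200 g

n(HCl) added = 0.04061 × 0.5217 = 0.02119 mol
n(NaOH) used in back-titration = 0.01554 × 0.2159 = 3.355 × 10^-3 mol
n(HCl) left over = 3.355 × 10^-3 mol (1:1 ratio)
n(HCl) consumed by analyte = 0.02119 − 3.355 × 10^-3 = 0.01783 mol
From the 1:2 ratio, n(Mg(OH)2) = 1/2 × 0.01783 = 8.916 × 10^-3 mol
mass of Mg(OH)2 = 8.916 × 10^-3 × 58.32 = 0.5200 g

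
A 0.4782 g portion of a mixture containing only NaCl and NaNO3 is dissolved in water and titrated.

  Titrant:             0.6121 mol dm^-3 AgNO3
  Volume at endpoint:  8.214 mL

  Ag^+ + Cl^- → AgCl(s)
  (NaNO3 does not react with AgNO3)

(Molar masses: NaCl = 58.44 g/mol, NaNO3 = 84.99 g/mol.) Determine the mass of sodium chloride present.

0.2938 g

n(AgNO3) = 0.008214 × 0.6121 = 5.028 × 10^-3 mol
Let x = n(NaCl), y = n(NaNO3).
Titrant: 1x = 5.028 × 10^-3;  mass: 58.44x + 84.99y = 0.4782
Solving, x = 5.028 × 10^-3 mol, y = 2.169 × 10^-3 mol
mass of NaCl = 5.028 × 10^-3 × 58.44 = 0.2938 g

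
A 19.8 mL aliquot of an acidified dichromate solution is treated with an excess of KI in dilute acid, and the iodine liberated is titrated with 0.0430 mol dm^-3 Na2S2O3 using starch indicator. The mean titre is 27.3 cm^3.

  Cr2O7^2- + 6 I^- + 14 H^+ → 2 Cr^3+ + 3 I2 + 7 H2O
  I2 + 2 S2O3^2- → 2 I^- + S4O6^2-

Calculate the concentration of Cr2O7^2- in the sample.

n(S2O3^2-) = 0.0273 × 0.0430 = 1.17 × 10^-3 mol
n(I2) = n(S2O3^2-)/2 = 5.87 × 10^-4 mol
From the 1:3 ratio, n(Cr2O7^2-) in the aliquot = 1/3 × 5.87 × 10^-4 = 1.96 × 10^-4 mol
[Cr2O7^2-] = 1.96 × 10^-4 / 0.0198 = 0.00988 mol/L

0.00988 mol/L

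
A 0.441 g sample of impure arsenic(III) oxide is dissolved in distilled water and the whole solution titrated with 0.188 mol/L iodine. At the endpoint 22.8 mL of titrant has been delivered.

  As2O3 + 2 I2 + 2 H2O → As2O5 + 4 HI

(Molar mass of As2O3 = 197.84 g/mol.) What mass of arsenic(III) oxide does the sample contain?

0.424 g

n(I2) = 0.0228 L × 0.188 mol/L = 4.29 × 10^-3 mol
From the 1:2 ratio, n(As2O3) = 1/2 × 4.29 × 10^-3 = 2.14 × 10^-3 mol
mass of As2O3 = 2.14 × 10^-3 × 197.84 g/mol = 0.424 g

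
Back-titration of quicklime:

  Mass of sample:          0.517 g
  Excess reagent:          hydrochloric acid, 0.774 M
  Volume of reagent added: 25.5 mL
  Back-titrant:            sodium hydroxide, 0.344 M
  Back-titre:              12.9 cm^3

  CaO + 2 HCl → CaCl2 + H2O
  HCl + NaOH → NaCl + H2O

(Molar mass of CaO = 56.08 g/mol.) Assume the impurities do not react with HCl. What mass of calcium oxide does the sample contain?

n(HCl) added = 0.0255 × 0.774 = 0.0197 mol
n(NaOH) used in back-titration = 0.0129 × 0.344 = 4.44 × 10^-3 mol
n(HCl) left over = 4.44 × 10^-3 mol (1:1 ratio)
n(HCl) consumed by analyte = 0.0197 − 4.44 × 10^-3 = 0.0153 mol
From the 1:2 ratio, n(CaO) = 1/2 × 0.0153 = 7.65 × 10^-3 mol
mass of CaO = 7.65 × 10^-3 × 56.08 = 0.429 g

0.429 g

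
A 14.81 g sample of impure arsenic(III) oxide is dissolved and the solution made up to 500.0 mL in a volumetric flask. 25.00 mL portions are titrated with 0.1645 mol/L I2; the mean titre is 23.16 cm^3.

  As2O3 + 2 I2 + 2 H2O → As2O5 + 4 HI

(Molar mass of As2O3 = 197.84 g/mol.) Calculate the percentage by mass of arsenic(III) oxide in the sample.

50.89 %

n(I2) per titration = 0.02316 × 0.1645 = 3.810 × 10^-3 mol
From the 1:2 ratio, n(As2O3) in each aliquot = 1/2 × 3.810 × 10^-3 = 1.905 × 10^-3 mol
n(As2O3) in the whole flask = 1.905 × 10^-3 × 500.0/25.00 = 0.03810 mol
mass of As2O3 = 0.03810 × 197.84 = 7.537 g
% As2O3 = 7.537 / 14.81 × 100 = 50.89 %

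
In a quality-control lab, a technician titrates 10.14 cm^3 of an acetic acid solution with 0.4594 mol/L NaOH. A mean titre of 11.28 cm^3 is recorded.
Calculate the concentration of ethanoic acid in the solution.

CH3COOH + NaOH → CH3COONa + H2O
n(NaOH) = 0.01128 L × 0.4594 mol/L = 5.182 × 10^-3 mol
n(CH3COOH) = 5.182 × 10^-3 mol (1:1 mole ratio)
[CH3COOH] = 5.182 × 10^-3 mol / 0.01014 L = 0.5110 mol/L

0.5110 mol/L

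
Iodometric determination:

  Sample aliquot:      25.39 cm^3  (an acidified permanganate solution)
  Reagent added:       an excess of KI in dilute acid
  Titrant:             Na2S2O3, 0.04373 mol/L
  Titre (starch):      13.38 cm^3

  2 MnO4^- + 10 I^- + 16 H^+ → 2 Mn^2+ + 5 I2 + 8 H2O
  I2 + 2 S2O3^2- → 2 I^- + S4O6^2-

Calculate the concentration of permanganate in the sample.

0.004609 mol/L

n(S2O3^2-) = 0.01338 × 0.04373 = 5.851 × 10^-4 mol
n(I2) = n(S2O3^2-)/2 = 2.926 × 10^-4 mol
From the 2:5 ratio, n(MnO4^-) in the aliquot = 2/5 × 2.926 × 10^-4 = 1.170 × 10^-4 mol
[MnO4^-] = 1.170 × 10^-4 / 0.02539 = 0.004609 mol/L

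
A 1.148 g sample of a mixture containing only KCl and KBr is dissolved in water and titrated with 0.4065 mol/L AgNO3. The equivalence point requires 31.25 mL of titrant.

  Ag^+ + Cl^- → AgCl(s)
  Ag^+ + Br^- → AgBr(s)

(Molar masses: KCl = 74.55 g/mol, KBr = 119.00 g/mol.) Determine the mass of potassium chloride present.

0.6099 g

n(AgNO3) = 0.03125 × 0.4065 = 0.01270 mol
Let x = n(KCl), y = n(KBr).
Titrant: 1x + 1y = 0.01270;  mass: 74.55x + 119.00y = 1.148
Solving, x = 8.182 × 10^-3 mol, y = 4.522 × 10^-3 mol
mass of KCl = 8.182 × 10^-3 × 74.55 = 0.6099 g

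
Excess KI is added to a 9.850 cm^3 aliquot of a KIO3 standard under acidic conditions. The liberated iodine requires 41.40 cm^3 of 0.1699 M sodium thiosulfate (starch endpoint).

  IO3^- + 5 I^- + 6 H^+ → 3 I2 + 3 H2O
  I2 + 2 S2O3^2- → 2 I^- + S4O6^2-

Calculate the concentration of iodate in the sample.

n(S2O3^2-) = 0.04140 × 0.1699 = 7.034 × 10^-3 mol
n(I2) = n(S2O3^2-)/2 = 3.517 × 10^-3 mol
From the 1:3 ratio, n(IO3^-) in the aliquot = 1/3 × 3.517 × 10^-3 = 1.172 × 10^-3 mol
[IO3^-] = 1.172 × 10^-3 / 0.009850 = 0.1190 mol/L

0.1190 M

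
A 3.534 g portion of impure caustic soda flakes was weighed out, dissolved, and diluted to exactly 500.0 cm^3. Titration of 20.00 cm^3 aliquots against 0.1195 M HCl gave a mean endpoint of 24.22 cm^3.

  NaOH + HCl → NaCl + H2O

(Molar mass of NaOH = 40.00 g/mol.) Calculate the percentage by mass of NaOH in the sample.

81.90 %

n(HCl) per titration = 0.02422 × 0.1195 = 2.894 × 10^-3 mol
n(NaOH) in each aliquot = 2.894 × 10^-3 mol (1:1 ratio)
n(NaOH) in the whole flask = 2.894 × 10^-3 × 500.0/20.00 = 0.07236 mol
mass of NaOH = 0.07236 × 40.00 = 2.894 g
% NaOH = 2.894 / 3.534 × 100 = 81.90 %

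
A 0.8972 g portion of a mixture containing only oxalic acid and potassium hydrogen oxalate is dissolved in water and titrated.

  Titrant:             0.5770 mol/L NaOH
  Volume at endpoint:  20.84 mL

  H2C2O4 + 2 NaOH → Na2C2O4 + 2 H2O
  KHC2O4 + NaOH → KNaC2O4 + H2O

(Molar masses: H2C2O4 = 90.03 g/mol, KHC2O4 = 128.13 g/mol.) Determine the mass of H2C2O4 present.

0.3485 g

n(NaOH) = 0.02084 × 0.5770 = 0.01202 mol
Let x = n(H2C2O4), y = n(KHC2O4).
Titrant: 2x + 1y = 0.01202;  mass: 90.03x + 128.13y = 0.8972
Solving, x = 3.871 × 10^-3 mol, y = 4.282 × 10^-3 mol
mass of H2C2O4 = 3.871 × 10^-3 × 90.03 = 0.3485 g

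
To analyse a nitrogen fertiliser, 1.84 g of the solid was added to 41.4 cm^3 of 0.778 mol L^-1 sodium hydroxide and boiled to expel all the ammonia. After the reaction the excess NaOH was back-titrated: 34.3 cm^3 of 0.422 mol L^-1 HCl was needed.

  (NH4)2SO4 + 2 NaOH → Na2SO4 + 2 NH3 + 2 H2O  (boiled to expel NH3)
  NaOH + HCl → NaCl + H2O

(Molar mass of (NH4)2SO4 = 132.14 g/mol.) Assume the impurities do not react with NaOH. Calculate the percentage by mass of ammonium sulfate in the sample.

n(NaOH) added = 0.0414 × 0.778 = 0.0322 mol
n(HCl) used in back-titration = 0.0343 × 0.422 = 0.0145 mol
n(NaOH) left over = 0.0145 mol (1:1 ratio)
n(NaOH) consumed by analyte = 0.0322 − 0.0145 = 0.0177 mol
From the 1:2 ratio, n((NH4)2SO4) = 1/2 × 0.0177 = 8.87 × 10^-3 mol
mass of (NH4)2SO4 = 8.87 × 10^-3 × 132.14 = 1.17 g
% (NH4)2SO4 = 1.17 / 1.84 × 100 = 63.7 %

63.7 %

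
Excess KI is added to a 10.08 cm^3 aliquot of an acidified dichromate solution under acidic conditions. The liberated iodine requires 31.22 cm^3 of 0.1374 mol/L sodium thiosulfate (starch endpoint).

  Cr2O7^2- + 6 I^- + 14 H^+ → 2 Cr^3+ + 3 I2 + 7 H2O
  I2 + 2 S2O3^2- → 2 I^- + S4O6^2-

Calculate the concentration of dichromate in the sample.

n(S2O3^2-) = 0.03122 × 0.1374 = 4.290 × 10^-3 mol
n(I2) = n(S2O3^2-)/2 = 2.145 × 10^-3 mol
From the 1:3 ratio, n(Cr2O7^2-) in the aliquot = 1/3 × 2.145 × 10^-3 = 7.149 × 10^-4 mol
[Cr2O7^2-] = 7.149 × 10^-4 / 0.01008 = 0.07093 mol/L

0.07093 mol/L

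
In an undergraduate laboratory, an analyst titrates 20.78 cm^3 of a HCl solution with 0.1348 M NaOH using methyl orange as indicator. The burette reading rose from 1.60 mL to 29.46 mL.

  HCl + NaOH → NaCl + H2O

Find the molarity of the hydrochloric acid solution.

n(NaOH) = 0.02786 L × 0.1348 mol/L = 3.756 × 10^-3 mol
n(HCl) = 3.756 × 10^-3 mol (1:1 mole ratio)
[HCl] = 3.756 × 10^-3 mol / 0.02078 L = 0.1807 mol/L

0.1807 M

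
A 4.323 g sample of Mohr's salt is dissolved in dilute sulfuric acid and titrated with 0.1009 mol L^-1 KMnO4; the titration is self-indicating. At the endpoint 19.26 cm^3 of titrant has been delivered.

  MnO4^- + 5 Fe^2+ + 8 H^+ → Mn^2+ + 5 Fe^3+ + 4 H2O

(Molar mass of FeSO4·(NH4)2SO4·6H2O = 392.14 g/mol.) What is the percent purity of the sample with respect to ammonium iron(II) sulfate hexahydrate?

n(KMnO4) = 0.01926 L × 0.1009 mol/L = 1.943 × 10^-3 mol
From the 5:1 ratio, n(FeSO4·(NH4)2SO4·6H2O) = 5/1 × 1.943 × 10^-3 = 9.717 × 10^-3 mol
mass of FeSO4·(NH4)2SO4·6H2O = 9.717 × 10^-3 × 392.14 g/mol = 3.810 g
% FeSO4·(NH4)2SO4·6H2O = 3.810 / 4.323 × 100 = 88.14 %

88.14 %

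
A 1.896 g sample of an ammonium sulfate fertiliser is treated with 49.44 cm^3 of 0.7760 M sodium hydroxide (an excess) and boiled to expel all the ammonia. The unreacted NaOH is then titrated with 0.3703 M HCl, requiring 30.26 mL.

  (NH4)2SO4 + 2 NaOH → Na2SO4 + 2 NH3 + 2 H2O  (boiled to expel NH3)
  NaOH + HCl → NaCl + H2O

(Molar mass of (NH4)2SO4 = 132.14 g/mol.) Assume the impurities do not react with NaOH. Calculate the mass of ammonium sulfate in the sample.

n(NaOH) added = 0.04944 × 0.7760 = 0.03837 mol
n(HCl) used in back-titration = 0.03026 × 0.3703 = 0.01121 mol
n(NaOH) left over = 0.01121 mol (1:1 ratio)
n(NaOH) consumed by analyte = 0.03837 − 0.01121 = 0.02716 mol
From the 1:2 ratio, n((NH4)2SO4) = 1/2 × 0.02716 = 0.01358 mol
mass of (NH4)2SO4 = 0.01358 × 132.14 = 1.794 g

1.794 g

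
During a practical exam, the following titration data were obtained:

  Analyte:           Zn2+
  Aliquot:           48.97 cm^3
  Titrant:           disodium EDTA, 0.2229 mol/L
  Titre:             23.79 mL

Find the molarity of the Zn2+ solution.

0.1083 mol/L

Zn^2+ + EDTA^4- → [Zn(EDTA)]^2-
n(EDTA) = 0.02379 L × 0.2229 mol/L = 5.303 × 10^-3 mol
n(Zn2+) = 5.303 × 10^-3 mol (1:1 mole ratio)
[Zn2+] = 5.303 × 10^-3 mol / 0.04897 L = 0.1083 mol/L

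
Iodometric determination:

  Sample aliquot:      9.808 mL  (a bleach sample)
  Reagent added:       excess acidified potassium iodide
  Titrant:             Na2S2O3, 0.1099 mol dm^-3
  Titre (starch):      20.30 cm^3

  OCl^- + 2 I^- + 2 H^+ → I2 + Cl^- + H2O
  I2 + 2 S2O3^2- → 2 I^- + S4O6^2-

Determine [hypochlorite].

0.1137 mol/L

n(S2O3^2-) = 0.02030 × 0.1099 = 2.231 × 10^-3 mol
n(I2) = n(S2O3^2-)/2 = 1.115 × 10^-3 mol
n(OCl^-) in the aliquot = 1.115 × 10^-3 mol (1:1 ratio)
[OCl^-] = 1.115 × 10^-3 / 0.009808 = 0.1137 mol/L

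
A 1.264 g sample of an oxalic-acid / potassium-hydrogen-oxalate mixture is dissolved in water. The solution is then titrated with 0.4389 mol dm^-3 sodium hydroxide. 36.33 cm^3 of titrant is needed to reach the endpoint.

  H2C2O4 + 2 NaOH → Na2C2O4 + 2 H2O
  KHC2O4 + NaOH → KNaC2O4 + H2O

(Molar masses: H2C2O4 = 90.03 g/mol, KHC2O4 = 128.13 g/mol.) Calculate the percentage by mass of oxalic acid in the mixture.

n(NaOH) = 0.03633 × 0.4389 = 0.01595 mol
Let x = n(H2C2O4), y = n(KHC2O4).
Titrant: 2x + 1y = 0.01595;  mass: 90.03x + 128.13y = 1.264
Solving, x = 4.687 × 10^-3 mol, y = 6.572 × 10^-3 mol
mass of H2C2O4 = 4.687 × 10^-3 × 90.03 = 0.4219 g
% H2C2O4 = 0.4219 / 1.264 × 100 = 33.38 %

33.38 %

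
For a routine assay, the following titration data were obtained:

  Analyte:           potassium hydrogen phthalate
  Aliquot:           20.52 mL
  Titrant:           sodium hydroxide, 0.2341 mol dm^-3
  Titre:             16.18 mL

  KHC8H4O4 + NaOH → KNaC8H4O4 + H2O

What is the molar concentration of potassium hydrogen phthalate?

0.1846 mol/L

n(NaOH) = 0.01618 L × 0.2341 mol/L = 3.788 × 10^-3 mol
n(KHC8H4O4) = 3.788 × 10^-3 mol (1:1 mole ratio)
[KHC8H4O4] = 3.788 × 10^-3 mol / 0.02052 L = 0.1846 mol/L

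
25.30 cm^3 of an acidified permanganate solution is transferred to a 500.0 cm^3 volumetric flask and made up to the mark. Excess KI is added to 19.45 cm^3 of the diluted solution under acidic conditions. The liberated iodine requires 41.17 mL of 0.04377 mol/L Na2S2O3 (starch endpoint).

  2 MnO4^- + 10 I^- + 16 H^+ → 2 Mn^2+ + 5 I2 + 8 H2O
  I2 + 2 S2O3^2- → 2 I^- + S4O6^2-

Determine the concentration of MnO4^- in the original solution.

0.3662 mol/L

n(S2O3^2-) = 0.04117 × 0.04377 = 1.802 × 10^-3 mol
n(I2) = n(S2O3^2-)/2 = 9.010 × 10^-4 mol
From the 2:5 ratio, n(MnO4^-) in the aliquot = 2/5 × 9.010 × 10^-4 = 3.604 × 10^-4 mol
[MnO4^-]_dilute = 3.604 × 10^-4 / 0.01945 = 0.01853 mol/L
[MnO4^-]_original = 0.01853 × 500.0/25.30 = 0.3662 mol/L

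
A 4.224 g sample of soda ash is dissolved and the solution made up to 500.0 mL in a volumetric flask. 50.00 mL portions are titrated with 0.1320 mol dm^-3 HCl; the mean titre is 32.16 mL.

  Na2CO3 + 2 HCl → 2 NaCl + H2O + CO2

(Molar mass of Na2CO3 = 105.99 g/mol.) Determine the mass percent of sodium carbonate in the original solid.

53.26 %

n(HCl) per titration = 0.03216 × 0.1320 = 4.245 × 10^-3 mol
From the 1:2 ratio, n(Na2CO3) in each aliquot = 1/2 × 4.245 × 10^-3 = 2.123 × 10^-3 mol
n(Na2CO3) in the whole flask = 2.123 × 10^-3 × 500.0/50.00 = 0.02123 mol
mass of Na2CO3 = 0.02123 × 105.99 = 2.250 g
% Na2CO3 = 2.250 / 4.224 × 100 = 53.26 %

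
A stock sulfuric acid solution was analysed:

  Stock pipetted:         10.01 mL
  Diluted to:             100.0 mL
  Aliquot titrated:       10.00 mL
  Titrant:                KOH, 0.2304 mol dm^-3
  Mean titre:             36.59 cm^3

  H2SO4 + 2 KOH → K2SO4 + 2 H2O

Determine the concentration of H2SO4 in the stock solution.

n(KOH) = 0.03659 × 0.2304 = 8.430 × 10^-3 mol
From the 1:2 ratio, n(H2SO4) in the aliquot = 1/2 × 8.430 × 10^-3 = 4.215 × 10^-3 mol
[H2SO4]_dilute = 4.215 × 10^-3 / 0.01000 = 0.4215 mol/L
Dilution factor = 100.0 / 10.01 = 9.990
[H2SO4]_stock = 0.4215 × 9.990 = 4.211 mol/L

4.211 mol/L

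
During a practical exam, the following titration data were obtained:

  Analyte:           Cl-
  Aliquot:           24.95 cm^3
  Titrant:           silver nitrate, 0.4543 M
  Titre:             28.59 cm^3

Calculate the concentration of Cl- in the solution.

0.5206 M

Ag^+ + Cl^- → AgCl(s)
n(AgNO3) = 0.02859 L × 0.4543 mol/L = 0.01299 mol
n(Cl-) = 0.01299 mol (1:1 mole ratio)
[Cl-] = 0.01299 mol / 0.02495 L = 0.5206 mol/L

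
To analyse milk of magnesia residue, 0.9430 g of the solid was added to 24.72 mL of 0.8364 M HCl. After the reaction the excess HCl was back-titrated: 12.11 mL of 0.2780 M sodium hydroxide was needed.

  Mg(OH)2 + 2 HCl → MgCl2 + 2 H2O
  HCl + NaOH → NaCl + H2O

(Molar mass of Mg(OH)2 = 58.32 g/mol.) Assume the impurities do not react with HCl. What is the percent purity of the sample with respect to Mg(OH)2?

n(HCl) added = 0.02472 × 0.8364 = 0.02068 mol
n(NaOH) used in back-titration = 0.01211 × 0.2780 = 3.367 × 10^-3 mol
n(HCl) left over = 3.367 × 10^-3 mol (1:1 ratio)
n(HCl) consumed by analyte = 0.02068 − 3.367 × 10^-3 = 0.01731 mol
From the 1:2 ratio, n(Mg(OH)2) = 1/2 × 0.01731 = 8.655 × 10^-3 mol
mass of Mg(OH)2 = 8.655 × 10^-3 × 58.32 = 0.5047 g
% Mg(OH)2 = 0.5047 / 0.9430 × 100 = 53.52 %

53.52 %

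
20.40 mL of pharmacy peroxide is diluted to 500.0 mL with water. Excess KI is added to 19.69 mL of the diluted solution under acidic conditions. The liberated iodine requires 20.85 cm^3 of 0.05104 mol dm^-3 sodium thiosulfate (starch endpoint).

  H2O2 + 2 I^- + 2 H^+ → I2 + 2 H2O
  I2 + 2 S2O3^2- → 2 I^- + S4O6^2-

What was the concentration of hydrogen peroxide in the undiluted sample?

0.6623 mol/L

n(S2O3^2-) = 0.02085 × 0.05104 = 1.064 × 10^-3 mol
n(I2) = n(S2O3^2-)/2 = 5.321 × 10^-4 mol
n(H2O2) in the aliquot = 5.321 × 10^-4 mol (1:1 ratio)
[H2O2]_dilute = 5.321 × 10^-4 / 0.01969 = 0.02702 mol/L
[H2O2]_original = 0.02702 × 500.0/20.40 = 0.6623 mol/L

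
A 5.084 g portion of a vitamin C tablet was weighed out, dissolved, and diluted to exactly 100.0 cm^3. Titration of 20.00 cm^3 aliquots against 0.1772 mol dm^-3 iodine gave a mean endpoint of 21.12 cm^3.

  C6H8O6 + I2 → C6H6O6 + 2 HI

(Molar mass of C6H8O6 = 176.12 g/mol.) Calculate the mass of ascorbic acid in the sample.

n(I2) per titration = 0.02112 × 0.1772 = 3.742 × 10^-3 mol
n(C6H8O6) in each aliquot = 3.742 × 10^-3 mol (1:1 ratio)
n(C6H8O6) in the whole flask = 3.742 × 10^-3 × 100.0/20.00 = 0.01871 mol
mass of C6H8O6 = 0.01871 × 176.12 = 3.296 g

3.296 g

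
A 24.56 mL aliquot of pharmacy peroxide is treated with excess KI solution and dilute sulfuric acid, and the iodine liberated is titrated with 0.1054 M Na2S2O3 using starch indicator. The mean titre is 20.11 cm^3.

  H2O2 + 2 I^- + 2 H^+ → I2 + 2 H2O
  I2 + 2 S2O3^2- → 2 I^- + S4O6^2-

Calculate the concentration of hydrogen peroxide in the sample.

n(S2O3^2-) = 0.02011 × 0.1054 = 2.120 × 10^-3 mol
n(I2) = n(S2O3^2-)/2 = 1.060 × 10^-3 mol
n(H2O2) in the aliquot = 1.060 × 10^-3 mol (1:1 ratio)
[H2O2] = 1.060 × 10^-3 / 0.02456 = 0.04315 mol/L

0.04315 M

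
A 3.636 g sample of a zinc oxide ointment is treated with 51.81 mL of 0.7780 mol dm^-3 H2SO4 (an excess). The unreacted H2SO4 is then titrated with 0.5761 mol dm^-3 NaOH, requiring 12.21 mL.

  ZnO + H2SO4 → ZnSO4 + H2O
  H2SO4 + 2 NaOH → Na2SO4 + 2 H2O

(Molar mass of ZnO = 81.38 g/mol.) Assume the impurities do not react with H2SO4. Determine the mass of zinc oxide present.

n(H2SO4) added = 0.05181 × 0.7780 = 0.04031 mol
n(NaOH) used in back-titration = 0.01221 × 0.5761 = 7.034 × 10^-3 mol
From the 1:2 ratio, n(H2SO4) left over = 1/2 × 7.034 × 10^-3 = 3.517 × 10^-3 mol
n(H2SO4) consumed by analyte = 0.04031 − 3.517 × 10^-3 = 0.03679 mol
n(ZnO) = 0.03679 mol (1:1 ratio)
mass of ZnO = 0.03679 × 81.38 = 2.994 g

2.994 g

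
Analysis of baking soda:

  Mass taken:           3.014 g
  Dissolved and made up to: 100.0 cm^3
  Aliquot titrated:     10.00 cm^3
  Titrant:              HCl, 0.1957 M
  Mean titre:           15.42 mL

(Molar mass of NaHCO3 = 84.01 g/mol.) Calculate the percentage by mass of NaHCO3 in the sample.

NaHCO3 + HCl → NaCl + H2O + CO2
n(HCl) per titration = 0.01542 × 0.1957 = 3.018 × 10^-3 mol
n(NaHCO3) in each aliquot = 3.018 × 10^-3 mol (1:1 ratio)
n(NaHCO3) in the whole flask = 3.018 × 10^-3 × 100.0/10.00 = 0.03018 mol
mass of NaHCO3 = 0.03018 × 84.01 = 2.535 g
% NaHCO3 = 2.535 / 3.014 × 100 = 84.11 %

84.11 %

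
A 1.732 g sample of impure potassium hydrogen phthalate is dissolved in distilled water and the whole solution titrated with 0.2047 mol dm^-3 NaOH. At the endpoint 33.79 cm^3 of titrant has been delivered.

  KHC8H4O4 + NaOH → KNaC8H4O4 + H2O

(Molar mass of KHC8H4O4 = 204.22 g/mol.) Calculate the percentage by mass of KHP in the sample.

81.56 %

n(NaOH) = 0.03379 L × 0.2047 mol/L = 6.917 × 10^-3 mol
n(KHC8H4O4) = 6.917 × 10^-3 mol (1:1 ratio)
mass of KHC8H4O4 = 6.917 × 10^-3 × 204.22 g/mol = 1.413 g
% KHC8H4O4 = 1.413 / 1.732 × 100 = 81.56 %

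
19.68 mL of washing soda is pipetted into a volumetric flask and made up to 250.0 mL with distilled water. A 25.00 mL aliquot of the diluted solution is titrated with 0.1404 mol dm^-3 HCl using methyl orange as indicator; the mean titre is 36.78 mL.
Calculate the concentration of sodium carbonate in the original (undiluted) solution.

Na2CO3 + 2 HCl → 2 NaCl + H2O + CO2
n(HCl) = 0.03678 × 0.1404 = 5.164 × 10^-3 mol
From the 1:2 ratio, n(Na2CO3) in the aliquot = 1/2 × 5.164 × 10^-3 = 2.582 × 10^-3 mol
[Na2CO3]_dilute = 2.582 × 10^-3 / 0.02500 = 0.1033 mol/L
Dilution factor = 250.0 / 19.68 = 12.70
[Na2CO3]_stock = 0.1033 × 12.70 = 1.312 mol/L

1.312 mol/L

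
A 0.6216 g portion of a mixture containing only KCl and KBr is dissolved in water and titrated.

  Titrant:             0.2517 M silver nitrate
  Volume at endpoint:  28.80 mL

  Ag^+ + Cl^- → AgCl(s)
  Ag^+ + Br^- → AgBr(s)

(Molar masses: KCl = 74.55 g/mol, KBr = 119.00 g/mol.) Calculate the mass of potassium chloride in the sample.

0.4042 g

n(AgNO3) = 0.02880 × 0.2517 = 7.249 × 10^-3 mol
Let x = n(KCl), y = n(KBr).
Titrant: 1x + 1y = 7.249 × 10^-3;  mass: 74.55x + 119.00y = 0.6216
Solving, x = 5.422 × 10^-3 mol, y = 1.827 × 10^-3 mol
mass of KCl = 5.422 × 10^-3 × 74.55 = 0.4042 g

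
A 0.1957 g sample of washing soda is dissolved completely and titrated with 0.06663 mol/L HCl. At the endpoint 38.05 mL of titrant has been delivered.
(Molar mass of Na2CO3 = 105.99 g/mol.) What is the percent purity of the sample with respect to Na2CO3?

Na2CO3 + 2 HCl → 2 NaCl + H2O + CO2
n(HCl) = 0.03805 L × 0.06663 mol/L = 2.535 × 10^-3 mol
From the 1:2 ratio, n(Na2CO3) = 1/2 × 2.535 × 10^-3 = 1.268 × 10^-3 mol
mass of Na2CO3 = 1.268 × 10^-3 × 105.99 g/mol = 0.1344 g
% Na2CO3 = 0.1344 / 0.1957 × 100 = 68.65 %

68.65 %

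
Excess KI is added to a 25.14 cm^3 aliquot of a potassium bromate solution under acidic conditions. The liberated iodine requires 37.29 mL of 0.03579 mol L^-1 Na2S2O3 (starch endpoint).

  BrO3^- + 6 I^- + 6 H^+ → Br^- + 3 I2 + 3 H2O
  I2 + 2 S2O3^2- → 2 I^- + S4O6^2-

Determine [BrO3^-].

0.008848 mol/L

n(S2O3^2-) = 0.03729 × 0.03579 = 1.335 × 10^-3 mol
n(I2) = n(S2O3^2-)/2 = 6.673 × 10^-4 mol
From the 1:3 ratio, n(BrO3^-) in the aliquot = 1/3 × 6.673 × 10^-4 = 2.224 × 10^-4 mol
[BrO3^-] = 2.224 × 10^-4 / 0.02514 = 0.008848 mol/L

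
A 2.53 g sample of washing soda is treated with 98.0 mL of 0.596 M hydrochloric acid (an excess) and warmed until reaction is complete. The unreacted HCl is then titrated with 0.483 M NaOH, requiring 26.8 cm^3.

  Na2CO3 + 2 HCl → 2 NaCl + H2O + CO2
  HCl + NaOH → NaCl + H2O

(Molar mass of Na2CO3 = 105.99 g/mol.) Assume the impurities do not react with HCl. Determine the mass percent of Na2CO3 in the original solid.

n(HCl) added = 0.0980 × 0.596 = 0.0584 mol
n(NaOH) used in back-titration = 0.0268 × 0.483 = 0.0129 mol
n(HCl) left over = 0.0129 mol (1:1 ratio)
n(HCl) consumed by analyte = 0.0584 − 0.0129 = 0.0455 mol
From the 1:2 ratio, n(Na2CO3) = 1/2 × 0.0455 = 0.0227 mol
mass of Na2CO3 = 0.0227 × 105.99 = 2.41 g
% Na2CO3 = 2.41 / 2.53 × 100 = 95.2 %

95.2 %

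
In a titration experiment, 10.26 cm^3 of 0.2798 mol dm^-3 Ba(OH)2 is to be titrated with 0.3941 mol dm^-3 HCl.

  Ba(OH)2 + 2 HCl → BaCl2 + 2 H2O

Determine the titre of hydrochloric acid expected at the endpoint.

14.57 mL

n(Ba(OH)2) = 0.01026 L × 0.2798 mol/L = 2.871 × 10^-3 mol
From the 2:1 stoichiometry, n(HCl) = 2/1 × 2.871 × 10^-3 = 5.741 × 10^-3 mol
V(HCl) = 5.741 × 10^-3 mol / 0.3941 mol/L = 0.01457 L = 14.57 mL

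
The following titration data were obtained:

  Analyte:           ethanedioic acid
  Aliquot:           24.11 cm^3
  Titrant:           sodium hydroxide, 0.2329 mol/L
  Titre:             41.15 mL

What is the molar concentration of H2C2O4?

0.1988 mol/L

H2C2O4 + 2 NaOH → Na2C2O4 + 2 H2O
n(NaOH) = 0.04115 L × 0.2329 mol/L = 9.584 × 10^-3 mol
From the 1:2 mole ratio, n(H2C2O4) = 1/2 × 9.584 × 10^-3 = 4.792 × 10^-3 mol
[H2C2O4] = 4.792 × 10^-3 mol / 0.02411 L = 0.1988 mol/L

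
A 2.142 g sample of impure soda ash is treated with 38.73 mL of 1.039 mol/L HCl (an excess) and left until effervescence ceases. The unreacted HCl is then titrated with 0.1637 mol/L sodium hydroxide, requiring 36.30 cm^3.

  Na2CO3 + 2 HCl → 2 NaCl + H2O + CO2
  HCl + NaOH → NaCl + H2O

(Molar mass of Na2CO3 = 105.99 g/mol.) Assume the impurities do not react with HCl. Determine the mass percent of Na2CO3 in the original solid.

n(HCl) added = 0.03873 × 1.039 = 0.04024 mol
n(NaOH) used in back-titration = 0.03630 × 0.1637 = 5.942 × 10^-3 mol
n(HCl) left over = 5.942 × 10^-3 mol (1:1 ratio)
n(HCl) consumed by analyte = 0.04024 − 5.942 × 10^-3 = 0.03430 mol
From the 1:2 ratio, n(Na2CO3) = 1/2 × 0.03430 = 0.01715 mol
mass of Na2CO3 = 0.01715 × 105.99 = 1.818 g
% Na2CO3 = 1.818 / 2.142 × 100 = 84.86 %

84.86 %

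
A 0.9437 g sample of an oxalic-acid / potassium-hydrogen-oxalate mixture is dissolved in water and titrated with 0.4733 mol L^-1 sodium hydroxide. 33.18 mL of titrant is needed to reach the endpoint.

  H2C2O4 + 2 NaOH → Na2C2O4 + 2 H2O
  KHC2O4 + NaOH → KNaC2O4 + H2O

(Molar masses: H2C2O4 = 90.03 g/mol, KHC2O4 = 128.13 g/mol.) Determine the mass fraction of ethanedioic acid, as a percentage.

n(NaOH) = 0.03318 × 0.4733 = 0.01570 mol
Let x = n(H2C2O4), y = n(KHC2O4).
Titrant: 2x + 1y = 0.01570;  mass: 90.03x + 128.13y = 0.9437
Solving, x = 6.428 × 10^-3 mol, y = 2.849 × 10^-3 mol
mass of H2C2O4 = 6.428 × 10^-3 × 90.03 = 0.5787 g
% H2C2O4 = 0.5787 / 0.9437 × 100 = 61.32 %

61.32 %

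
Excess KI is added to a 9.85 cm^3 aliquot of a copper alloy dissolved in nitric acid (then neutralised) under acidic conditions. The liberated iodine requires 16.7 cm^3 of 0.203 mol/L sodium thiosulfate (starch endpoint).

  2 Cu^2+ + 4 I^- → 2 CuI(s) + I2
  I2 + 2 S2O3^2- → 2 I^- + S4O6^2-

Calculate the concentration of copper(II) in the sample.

0.344 mol/L

n(S2O3^2-) = 0.0167 × 0.203 = 3.39 × 10^-3 mol
n(I2) = n(S2O3^2-)/2 = 1.70 × 10^-3 mol
From the 2:1 ratio, n(Cu2+) in the aliquot = 2/1 × 1.70 × 10^-3 = 3.39 × 10^-3 mol
[Cu2+] = 3.39 × 10^-3 / 0.00985 = 0.344 mol/L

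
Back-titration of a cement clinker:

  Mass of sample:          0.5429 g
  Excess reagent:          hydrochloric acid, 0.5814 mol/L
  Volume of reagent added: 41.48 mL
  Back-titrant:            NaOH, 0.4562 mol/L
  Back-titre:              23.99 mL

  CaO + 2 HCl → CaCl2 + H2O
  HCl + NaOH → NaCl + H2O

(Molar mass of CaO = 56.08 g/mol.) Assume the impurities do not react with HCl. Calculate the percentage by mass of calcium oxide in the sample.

68.03 %

n(HCl) added = 0.04148 × 0.5814 = 0.02412 mol
n(NaOH) used in back-titration = 0.02399 × 0.4562 = 0.01094 mol
n(HCl) left over = 0.01094 mol (1:1 ratio)
n(HCl) consumed by analyte = 0.02412 − 0.01094 = 0.01317 mol
From the 1:2 ratio, n(CaO) = 1/2 × 0.01317 = 6.586 × 10^-3 mol
mass of CaO = 6.586 × 10^-3 × 56.08 = 0.3693 g
% CaO = 0.3693 / 0.5429 × 100 = 68.03 %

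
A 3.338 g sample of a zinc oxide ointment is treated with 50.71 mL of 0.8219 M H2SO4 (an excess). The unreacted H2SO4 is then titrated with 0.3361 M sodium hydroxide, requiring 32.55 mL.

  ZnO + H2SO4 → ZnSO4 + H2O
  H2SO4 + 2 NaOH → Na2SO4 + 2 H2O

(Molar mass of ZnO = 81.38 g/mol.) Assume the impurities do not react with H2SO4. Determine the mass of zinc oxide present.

2.947 g

n(H2SO4) added = 0.05071 × 0.8219 = 0.04168 mol
n(NaOH) used in back-titration = 0.03255 × 0.3361 = 0.01094 mol
From the 1:2 ratio, n(H2SO4) left over = 1/2 × 0.01094 = 5.470 × 10^-3 mol
n(H2SO4) consumed by analyte = 0.04168 − 5.470 × 10^-3 = 0.03621 mol
n(ZnO) = 0.03621 mol (1:1 ratio)
mass of ZnO = 0.03621 × 81.38 = 2.947 g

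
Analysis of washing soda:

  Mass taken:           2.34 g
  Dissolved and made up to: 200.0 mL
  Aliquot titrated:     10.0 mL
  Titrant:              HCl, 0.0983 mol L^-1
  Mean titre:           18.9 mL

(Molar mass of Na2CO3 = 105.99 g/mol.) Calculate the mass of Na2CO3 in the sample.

Na2CO3 + 2 HCl → 2 NaCl + H2O + CO2
n(HCl) per titration = 0.0189 × 0.0983 = 1.86 × 10^-3 mol
From the 1:2 ratio, n(Na2CO3) in each aliquot = 1/2 × 1.86 × 10^-3 = 9.29 × 10^-4 mol
n(Na2CO3) in the whole flask = 9.29 × 10^-4 × 200.0/10.0 = 0.0186 mol
mass of Na2CO3 = 0.0186 × 105.99 = 1.97 g

1.97 g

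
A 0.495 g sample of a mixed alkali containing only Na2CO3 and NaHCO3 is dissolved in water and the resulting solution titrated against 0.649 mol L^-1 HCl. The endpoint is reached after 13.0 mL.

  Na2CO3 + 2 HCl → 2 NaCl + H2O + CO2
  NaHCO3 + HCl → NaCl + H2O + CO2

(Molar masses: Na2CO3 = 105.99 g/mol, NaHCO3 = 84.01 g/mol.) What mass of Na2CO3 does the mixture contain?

0.365 g

n(HCl) = 0.0130 × 0.649 = 8.44 × 10^-3 mol
Let x = n(Na2CO3), y = n(NaHCO3).
Titrant: 2x + 1y = 8.44 × 10^-3;  mass: 105.99x + 84.01y = 0.495
Solving, x = 3.45 × 10^-3 mol, y = 1.54 × 10^-3 mol
mass of Na2CO3 = 3.45 × 10^-3 × 105.99 = 0.365 g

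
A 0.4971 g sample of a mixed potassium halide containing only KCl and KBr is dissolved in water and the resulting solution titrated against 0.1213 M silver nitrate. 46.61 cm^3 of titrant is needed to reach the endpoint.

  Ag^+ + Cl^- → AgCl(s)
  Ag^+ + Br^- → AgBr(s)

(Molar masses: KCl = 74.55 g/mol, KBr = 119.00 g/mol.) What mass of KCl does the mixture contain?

0.2947 g

n(AgNO3) = 0.04661 × 0.1213 = 5.654 × 10^-3 mol
Let x = n(KCl), y = n(KBr).
Titrant: 1x + 1y = 5.654 × 10^-3;  mass: 74.55x + 119.00y = 0.4971
Solving, x = 3.953 × 10^-3 mol, y = 1.701 × 10^-3 mol
mass of KCl = 3.953 × 10^-3 × 74.55 = 0.2947 g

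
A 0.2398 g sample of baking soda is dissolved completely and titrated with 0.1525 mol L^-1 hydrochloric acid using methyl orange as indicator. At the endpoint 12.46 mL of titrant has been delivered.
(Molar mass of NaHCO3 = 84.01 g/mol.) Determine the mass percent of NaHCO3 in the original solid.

66.57 %

NaHCO3 + HCl → NaCl + H2O + CO2
n(HCl) = 0.01246 L × 0.1525 mol/L = 1.900 × 10^-3 mol
n(NaHCO3) = 1.900 × 10^-3 mol (1:1 ratio)
mass of NaHCO3 = 1.900 × 10^-3 × 84.01 g/mol = 0.1596 g
% NaHCO3 = 0.1596 / 0.2398 × 100 = 66.57 %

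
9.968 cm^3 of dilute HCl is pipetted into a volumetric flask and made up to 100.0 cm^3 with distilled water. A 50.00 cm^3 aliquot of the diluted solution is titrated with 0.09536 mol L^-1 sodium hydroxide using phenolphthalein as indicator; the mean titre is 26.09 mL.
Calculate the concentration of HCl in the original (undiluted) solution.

0.4992 mol/L

HCl + NaOH → NaCl + H2O
n(NaOH) = 0.02609 × 0.09536 = 2.488 × 10^-3 mol
n(HCl) in the aliquot = 2.488 × 10^-3 mol (1:1 ratio)
[HCl]_dilute = 2.488 × 10^-3 / 0.05000 = 0.04976 mol/L
Dilution factor = 100.0 / 9.968 = 10.03
[HCl]_stock = 0.04976 × 10.03 = 0.4992 mol/L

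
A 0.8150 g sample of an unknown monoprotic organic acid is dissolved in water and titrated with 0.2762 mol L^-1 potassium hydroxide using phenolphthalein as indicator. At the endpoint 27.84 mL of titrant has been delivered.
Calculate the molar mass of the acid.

n(KOH) = 0.02784 L × 0.2762 mol/L = 7.689 × 10^-3 mol
n(HA) = 7.689 × 10^-3 mol (1:1 ratio)
M = m / n = 0.8150 g / 7.689 × 10^-3 mol = 106.0 g/mol

106.0 g/mol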